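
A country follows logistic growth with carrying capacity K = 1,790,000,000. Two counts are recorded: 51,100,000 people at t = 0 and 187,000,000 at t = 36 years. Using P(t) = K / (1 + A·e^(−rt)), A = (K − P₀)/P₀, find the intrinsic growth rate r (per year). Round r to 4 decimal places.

r ≈ 0.0383 per year

A = (1790000000 − 51100000)/51100000 = 34.02935
187000000 = 1790000000/(1 + 34.02935·e^(−r·36)) → e^(−36r) = (9.57219 − 1)/34.02935 = 0.251906
r = −ln(0.251906)/36 = 1.3787/36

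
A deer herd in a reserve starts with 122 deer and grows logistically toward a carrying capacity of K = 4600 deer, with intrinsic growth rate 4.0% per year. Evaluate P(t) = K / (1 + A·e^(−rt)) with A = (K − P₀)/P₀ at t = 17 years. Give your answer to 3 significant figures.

≈ 235 deer

A = (4600 − 122)/122 = 36.70492
P(17) = 4600 / (1 + 36.70492·e^(−0.04·17)) = 4600 / (1 + 36.70492·0.506617)
= 4600 / 19.59534 ≈ 234.75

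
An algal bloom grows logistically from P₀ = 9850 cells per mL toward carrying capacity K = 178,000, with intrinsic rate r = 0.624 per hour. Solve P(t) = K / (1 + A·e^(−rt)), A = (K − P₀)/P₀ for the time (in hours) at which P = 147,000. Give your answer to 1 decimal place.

A = (178000 − 9850)/9850 = 17.07107
147000 = 178000/(1 + 17.07107·e^(−0.624t)) → 1 + 17.07107·e^(−0.624t) = 1.21088
e^(−0.624t) = 0.012353 → t = ln(80.94989)/0.624 = 4.39383/0.624

t ≈ 7.0 hours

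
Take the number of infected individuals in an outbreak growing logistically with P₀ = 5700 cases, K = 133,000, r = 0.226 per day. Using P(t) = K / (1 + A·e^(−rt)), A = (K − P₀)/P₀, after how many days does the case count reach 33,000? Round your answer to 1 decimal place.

A = (133000 − 5700)/5700 = 22.33333
33000 = 133000/(1 + 22.33333·e^(−0.226t)) → 1 + 22.33333·e^(−0.226t) = 4.0303
e^(−0.226t) = 0.135685 → t = ln(7.37)/0.226 = 1.99742/0.226

t ≈ 8.8 days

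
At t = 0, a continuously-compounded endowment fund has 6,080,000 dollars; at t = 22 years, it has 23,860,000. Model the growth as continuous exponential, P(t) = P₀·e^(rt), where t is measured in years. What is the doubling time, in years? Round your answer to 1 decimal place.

r = ln(23860000/6080000) / 22 = ln(3.92434) / 22 ≈ 0.062145 per year
doubling time = ln 2 / |r| = 0.69315 / 0.062145

doubling time ≈ 11.2 years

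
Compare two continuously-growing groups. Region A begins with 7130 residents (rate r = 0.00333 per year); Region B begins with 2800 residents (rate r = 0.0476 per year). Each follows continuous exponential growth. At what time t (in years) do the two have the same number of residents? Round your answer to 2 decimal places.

7130·e^(0.00333t) = 2800·e^(0.0476t)
7130/2800 = e^((0.0476 − 0.00333)t) → ln(2.54643) = 0.04427·t
t = 0.93469 / 0.04427

t ≈ 21.11 years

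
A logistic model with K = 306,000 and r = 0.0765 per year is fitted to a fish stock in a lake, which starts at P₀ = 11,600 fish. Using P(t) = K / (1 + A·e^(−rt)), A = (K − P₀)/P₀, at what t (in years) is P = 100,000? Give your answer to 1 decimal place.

t ≈ 32.8 years

A = (306000 − 11600)/11600 = 25.37931
100000 = 306000/(1 + 25.37931·e^(−0.0765t)) → 1 + 25.37931·e^(−0.0765t) = 3.06
e^(−0.0765t) = 0.081168 → t = ln(12.32005)/0.0765 = 2.51123/0.0765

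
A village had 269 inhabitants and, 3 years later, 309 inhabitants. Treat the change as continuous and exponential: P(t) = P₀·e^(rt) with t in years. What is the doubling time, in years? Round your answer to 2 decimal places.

doubling time ≈ 15.00 years

r = ln(309/269) / 3 = ln(1.1487) / 3 ≈ 0.04621 per year
doubling time = ln 2 / |r| = 0.69315 / 0.04621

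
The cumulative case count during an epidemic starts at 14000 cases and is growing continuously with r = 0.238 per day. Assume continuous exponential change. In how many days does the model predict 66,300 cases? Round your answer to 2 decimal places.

t ≈ 6.53 days

66300 = 14000 · e^(0.238·t)
t = ln(66300/14000) / 0.238 = ln(4.73571) / 0.238 = 1.55513 / 0.238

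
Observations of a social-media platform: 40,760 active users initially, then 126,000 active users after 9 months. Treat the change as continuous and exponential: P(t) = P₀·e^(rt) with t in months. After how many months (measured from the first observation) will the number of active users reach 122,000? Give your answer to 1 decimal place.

r = ln(126000/40760) / 9 ≈ 0.125398 per month
t = ln(122000/40760) / r = 1.09632 / 0.125398 ≈ 8.743

t ≈ 8.7 months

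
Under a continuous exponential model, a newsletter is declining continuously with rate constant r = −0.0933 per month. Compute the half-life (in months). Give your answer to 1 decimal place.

half-life ≈ 7.4 months

half-life = ln(2) / |r| = 0.69315 / 0.0933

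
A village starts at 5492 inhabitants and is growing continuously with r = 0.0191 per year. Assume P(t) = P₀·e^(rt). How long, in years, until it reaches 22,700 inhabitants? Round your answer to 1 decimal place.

22700 = 5492 · e^(0.0191·t)
t = ln(22700/5492) / 0.0191 = ln(4.13328) / 0.0191 = 1.41907 / 0.0191

t ≈ 74.3 years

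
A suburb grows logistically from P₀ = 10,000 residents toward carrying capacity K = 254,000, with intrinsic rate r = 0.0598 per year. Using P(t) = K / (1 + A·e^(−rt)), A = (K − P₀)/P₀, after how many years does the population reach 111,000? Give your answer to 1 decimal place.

A = (254000 − 10000)/10000 = 24.4
111000 = 254000/(1 + 24.4·e^(−0.0598t)) → 1 + 24.4·e^(−0.0598t) = 2.28829
e^(−0.0598t) = 0.052799 → t = ln(18.93986)/0.0598 = 2.94127/0.0598

t ≈ 49.2 years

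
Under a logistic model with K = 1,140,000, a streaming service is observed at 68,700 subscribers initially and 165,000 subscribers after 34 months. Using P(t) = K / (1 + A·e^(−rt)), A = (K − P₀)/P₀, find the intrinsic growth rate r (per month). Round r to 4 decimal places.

A = (1140000 − 68700)/68700 = 15.59389
165000 = 1140000/(1 + 15.59389·e^(−r·34)) → e^(−34r) = (6.90909 − 1)/15.59389 = 0.378936
r = −ln(0.378936)/34 = 0.97039/34

r ≈ 0.0285 per month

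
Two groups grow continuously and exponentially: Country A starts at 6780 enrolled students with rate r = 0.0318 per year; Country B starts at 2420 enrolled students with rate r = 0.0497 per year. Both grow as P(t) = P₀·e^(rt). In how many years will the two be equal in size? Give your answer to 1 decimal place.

t ≈ 57.6 years

6780·e^(0.0318t) = 2420·e^(0.0497t)
6780/2420 = e^((0.0497 − 0.0318)t) → ln(2.80165) = 0.0179·t
t = 1.03021 / 0.0179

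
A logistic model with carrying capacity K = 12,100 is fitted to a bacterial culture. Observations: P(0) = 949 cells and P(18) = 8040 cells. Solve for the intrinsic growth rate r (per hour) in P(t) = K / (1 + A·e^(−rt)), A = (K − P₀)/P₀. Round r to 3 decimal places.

A = (12100 − 949)/949 = 11.75026
8040 = 12100/(1 + 11.75026·e^(−r·18)) → e^(−18r) = (1.50498 − 1)/11.75026 = 0.042976
r = −ln(0.042976)/18 = 3.14712/18

r ≈ 0.175 per hour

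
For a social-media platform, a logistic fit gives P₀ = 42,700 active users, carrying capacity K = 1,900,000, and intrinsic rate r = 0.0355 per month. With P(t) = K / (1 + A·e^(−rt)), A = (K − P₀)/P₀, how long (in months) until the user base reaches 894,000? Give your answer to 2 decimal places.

A = (1900000 − 42700)/42700 = 43.49649
894000 = 1900000/(1 + 43.49649·e^(−0.0355t)) → 1 + 43.49649·e^(−0.0355t) = 2.12528
e^(−0.0355t) = 0.025871 → t = ln(38.65394)/0.0355 = 3.65465/0.0355

t ≈ 102.95 months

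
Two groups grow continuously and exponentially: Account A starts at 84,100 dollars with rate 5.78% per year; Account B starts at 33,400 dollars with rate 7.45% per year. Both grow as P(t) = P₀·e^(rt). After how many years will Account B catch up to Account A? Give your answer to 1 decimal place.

t ≈ 55.3 years

84100·e^(0.0578t) = 33400·e^(0.0745t)
84100/33400 = e^((0.0745 − 0.0578)t) → ln(2.51796) = 0.0167·t
t = 0.92345 / 0.0167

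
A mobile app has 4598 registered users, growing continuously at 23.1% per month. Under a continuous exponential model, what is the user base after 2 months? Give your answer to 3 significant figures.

P(2) = 4598 · e^(0.231·2) = 4598 · e^(0.462)
= 4598 · 1.58725 ≈ 7298.15

≈ 7,300 registered users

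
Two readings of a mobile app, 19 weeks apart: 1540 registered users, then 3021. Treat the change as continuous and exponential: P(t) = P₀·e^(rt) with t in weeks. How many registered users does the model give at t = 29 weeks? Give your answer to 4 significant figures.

≈ 4,307 registered users

r = ln(3021/1540) / 19 ≈ 0.035463 per week
P(29) = 1540 · e^(0.035463·29) = 1540 · 2.7967 ≈ 4306.92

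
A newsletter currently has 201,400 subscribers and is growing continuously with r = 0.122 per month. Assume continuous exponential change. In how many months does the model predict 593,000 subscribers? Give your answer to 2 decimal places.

t ≈ 8.85 months

593000 = 201400 · e^(0.122·t)
t = ln(593000/201400) / 0.122 = ln(2.94439) / 0.122 = 1.0799 / 0.122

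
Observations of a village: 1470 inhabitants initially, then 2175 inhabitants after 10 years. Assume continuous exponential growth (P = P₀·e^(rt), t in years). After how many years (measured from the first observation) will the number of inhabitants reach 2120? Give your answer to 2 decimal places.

t ≈ 9.35 years

r = ln(2175/1470) / 10 ≈ 0.039177 per year
t = ln(2120/1470) / r = 0.36615 / 0.039177 ≈ 9.346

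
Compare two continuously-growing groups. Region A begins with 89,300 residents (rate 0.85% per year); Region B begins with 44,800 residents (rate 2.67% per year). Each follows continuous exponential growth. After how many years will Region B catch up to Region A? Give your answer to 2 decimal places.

t ≈ 37.90 years

89300·e^(0.0085t) = 44800·e^(0.0267t)
89300/44800 = e^((0.0267 − 0.0085)t) → ln(1.9933) = 0.0182·t
t = 0.68979 / 0.0182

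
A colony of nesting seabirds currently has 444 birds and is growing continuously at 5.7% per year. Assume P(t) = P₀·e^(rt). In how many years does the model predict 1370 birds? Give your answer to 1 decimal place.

t ≈ 19.8 years

1370 = 444 · e^(0.057·t)
t = ln(1370/444) / 0.057 = ln(3.08559) / 0.057 = 1.12674 / 0.057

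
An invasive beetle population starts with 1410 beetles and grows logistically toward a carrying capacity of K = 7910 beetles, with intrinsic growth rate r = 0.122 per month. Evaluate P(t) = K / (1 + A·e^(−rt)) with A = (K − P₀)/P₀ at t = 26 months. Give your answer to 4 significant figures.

A = (7910 − 1410)/1410 = 4.60993
P(26) = 7910 / (1 + 4.60993·e^(−0.122·26)) = 7910 / (1 + 4.60993·0.04192)
= 7910 / 1.19325 ≈ 6628.97

≈ 6,629 beetles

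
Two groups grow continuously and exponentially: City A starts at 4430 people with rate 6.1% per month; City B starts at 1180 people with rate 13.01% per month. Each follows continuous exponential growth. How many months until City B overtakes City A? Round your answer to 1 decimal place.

t ≈ 19.1 months

4430·e^(0.061t) = 1180·e^(0.1301t)
4430/1180 = e^((0.1301 − 0.061)t) → ln(3.75424) = 0.0691·t
t = 1.32289 / 0.0691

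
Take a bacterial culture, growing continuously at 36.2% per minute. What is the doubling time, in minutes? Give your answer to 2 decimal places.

doubling time = ln(2) / |r| = 0.69315 / 0.362

doubling time ≈ 1.91 minutes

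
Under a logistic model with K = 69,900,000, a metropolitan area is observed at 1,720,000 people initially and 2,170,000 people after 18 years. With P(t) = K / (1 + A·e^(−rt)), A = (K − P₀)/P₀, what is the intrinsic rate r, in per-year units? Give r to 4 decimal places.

r ≈ 0.0133 per year

A = (69900000 − 1720000)/1720000 = 39.63953
2170000 = 69900000/(1 + 39.63953·e^(−r·18)) → e^(−18r) = (32.21198 − 1)/39.63953 = 0.787395
r = −ln(0.787395)/18 = 0.23902/18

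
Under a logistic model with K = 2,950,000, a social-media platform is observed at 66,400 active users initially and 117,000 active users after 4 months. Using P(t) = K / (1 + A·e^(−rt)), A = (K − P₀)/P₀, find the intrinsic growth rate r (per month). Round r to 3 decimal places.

A = (2950000 − 66400)/66400 = 43.42771
117000 = 2950000/(1 + 43.42771·e^(−r·4)) → e^(−4r) = (25.21368 − 1)/43.42771 = 0.557563
r = −ln(0.557563)/4 = 0.58418/4

r ≈ 0.146 per month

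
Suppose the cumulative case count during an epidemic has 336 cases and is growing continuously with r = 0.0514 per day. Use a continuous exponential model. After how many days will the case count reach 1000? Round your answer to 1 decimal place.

t ≈ 21.2 days

1000 = 336 · e^(0.0514·t)
t = ln(1000/336) / 0.0514 = ln(2.97619) / 0.0514 = 1.09064 / 0.0514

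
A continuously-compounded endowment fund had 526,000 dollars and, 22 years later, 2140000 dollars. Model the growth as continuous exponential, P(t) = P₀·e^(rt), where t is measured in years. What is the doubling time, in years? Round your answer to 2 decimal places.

r = ln(2140000/526000) / 22 = ln(4.06844) / 22 ≈ 0.063785 per year
doubling time = ln 2 / |r| = 0.69315 / 0.063785

doubling time ≈ 10.87 years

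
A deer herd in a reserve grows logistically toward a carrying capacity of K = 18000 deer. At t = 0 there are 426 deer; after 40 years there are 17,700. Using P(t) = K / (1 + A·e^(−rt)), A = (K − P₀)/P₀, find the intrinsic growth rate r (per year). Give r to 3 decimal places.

A = (18000 − 426)/426 = 41.25352
17700 = 18000/(1 + 41.25352·e^(−r·40)) → e^(−40r) = (1.01695 − 1)/41.25352 = 0.000411
r = −ln(0.000411)/40 = 7.79727/40

r ≈ 0.195 per year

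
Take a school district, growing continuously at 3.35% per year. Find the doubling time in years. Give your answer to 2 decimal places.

doubling time = ln(2) / |r| = 0.69315 / 0.0335

doubling time ≈ 20.69 years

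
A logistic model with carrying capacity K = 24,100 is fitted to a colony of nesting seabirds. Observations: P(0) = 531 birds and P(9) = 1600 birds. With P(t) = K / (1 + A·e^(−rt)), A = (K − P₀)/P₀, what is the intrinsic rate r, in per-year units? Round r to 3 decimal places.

r ≈ 0.128 per year

A = (24100 − 531)/531 = 44.38606
1600 = 24100/(1 + 44.38606·e^(−r·9)) → e^(−9r) = (15.0625 − 1)/44.38606 = 0.316822
r = −ln(0.316822)/9 = 1.14941/9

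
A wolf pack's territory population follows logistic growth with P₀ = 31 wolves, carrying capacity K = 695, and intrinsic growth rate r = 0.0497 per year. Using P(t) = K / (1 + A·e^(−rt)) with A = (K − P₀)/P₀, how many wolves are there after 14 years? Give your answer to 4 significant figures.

A = (695 − 31)/31 = 21.41935
P(14) = 695 / (1 + 21.41935·e^(−0.0497·14)) = 695 / (1 + 21.41935·0.498675)
= 695 / 11.6813 ≈ 59.5

≈ 59.50 wolves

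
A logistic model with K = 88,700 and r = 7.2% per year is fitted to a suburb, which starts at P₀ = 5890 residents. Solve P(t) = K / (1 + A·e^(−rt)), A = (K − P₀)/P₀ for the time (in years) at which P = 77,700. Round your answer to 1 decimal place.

t ≈ 63.9 years

A = (88700 − 5890)/5890 = 14.05942
77700 = 88700/(1 + 14.05942·e^(−0.072t)) → 1 + 14.05942·e^(−0.072t) = 1.14157
e^(−0.072t) = 0.010069 → t = ln(99.31065)/0.072 = 4.59825/0.072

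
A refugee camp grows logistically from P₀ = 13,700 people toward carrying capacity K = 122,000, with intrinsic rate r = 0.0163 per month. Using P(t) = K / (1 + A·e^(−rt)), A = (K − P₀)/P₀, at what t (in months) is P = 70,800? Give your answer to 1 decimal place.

t ≈ 146.7 months

A = (122000 − 13700)/13700 = 7.90511
70800 = 122000/(1 + 7.90511·e^(−0.0163t)) → 1 + 7.90511·e^(−0.0163t) = 1.72316
e^(−0.0163t) = 0.091481 → t = ln(10.93128)/0.0163 = 2.39163/0.0163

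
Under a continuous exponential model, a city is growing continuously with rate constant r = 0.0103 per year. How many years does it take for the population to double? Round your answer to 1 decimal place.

doubling time ≈ 67.3 years

doubling time = ln(2) / |r| = 0.69315 / 0.0103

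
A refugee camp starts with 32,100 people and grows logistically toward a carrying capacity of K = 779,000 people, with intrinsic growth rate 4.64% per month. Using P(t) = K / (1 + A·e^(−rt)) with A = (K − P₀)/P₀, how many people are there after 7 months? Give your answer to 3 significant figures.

A = (779000 − 32100)/32100 = 23.26791
P(7) = 779000 / (1 + 23.26791·e^(−0.0464·7)) = 779000 / (1 + 23.26791·0.722672)
= 779000 / 17.81507 ≈ 43727.03

≈ 43,700 people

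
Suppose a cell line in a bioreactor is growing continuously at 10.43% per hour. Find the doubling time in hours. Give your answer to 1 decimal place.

doubling time = ln(2) / |r| = 0.69315 / 0.1043

doubling time ≈ 6.6 hours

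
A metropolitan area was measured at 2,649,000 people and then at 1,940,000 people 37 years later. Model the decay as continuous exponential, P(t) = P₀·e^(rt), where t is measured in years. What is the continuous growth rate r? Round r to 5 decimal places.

r ≈ -0.00842 per year

1940000 = 2649000 · e^(r·37)
e^(37r) = 1940000/2649000 = 0.73235
r = ln(0.73235) / 37 = -0.31149 / 37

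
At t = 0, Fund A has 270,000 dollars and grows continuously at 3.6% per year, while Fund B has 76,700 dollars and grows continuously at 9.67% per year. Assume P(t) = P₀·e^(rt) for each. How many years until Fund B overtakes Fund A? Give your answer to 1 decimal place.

t ≈ 20.7 years

270000·e^(0.036t) = 76700·e^(0.0967t)
270000/76700 = e^((0.0967 − 0.036)t) → ln(3.52021) = 0.0607·t
t = 1.25852 / 0.0607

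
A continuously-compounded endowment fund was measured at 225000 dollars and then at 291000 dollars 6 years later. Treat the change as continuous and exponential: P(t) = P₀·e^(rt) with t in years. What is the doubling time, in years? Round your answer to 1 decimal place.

doubling time ≈ 16.2 years

r = ln(291000/225000) / 6 = ln(1.29333) / 6 ≈ 0.04287 per year
doubling time = ln 2 / |r| = 0.69315 / 0.04287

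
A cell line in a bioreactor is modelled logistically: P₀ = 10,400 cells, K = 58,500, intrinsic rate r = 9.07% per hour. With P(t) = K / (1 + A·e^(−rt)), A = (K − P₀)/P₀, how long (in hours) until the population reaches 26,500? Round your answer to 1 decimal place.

t ≈ 14.8 hours

A = (58500 − 10400)/10400 = 4.625
26500 = 58500/(1 + 4.625·e^(−0.0907t)) → 1 + 4.625·e^(−0.0907t) = 2.20755
e^(−0.0907t) = 0.261091 → t = ln(3.83008)/0.0907 = 1.34289/0.0907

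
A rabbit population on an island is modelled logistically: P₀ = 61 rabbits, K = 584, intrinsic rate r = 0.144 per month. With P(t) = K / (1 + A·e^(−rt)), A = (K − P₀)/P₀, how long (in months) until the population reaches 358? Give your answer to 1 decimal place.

A = (584 − 61)/61 = 8.57377
358 = 584/(1 + 8.57377·e^(−0.144t)) → 1 + 8.57377·e^(−0.144t) = 1.63128
e^(−0.144t) = 0.07363 → t = ln(13.58146)/0.144 = 2.60871/0.144

t ≈ 18.1 months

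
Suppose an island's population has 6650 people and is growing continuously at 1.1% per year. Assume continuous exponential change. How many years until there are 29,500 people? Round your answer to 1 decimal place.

t ≈ 135.4 years

29500 = 6650 · e^(0.011·t)
t = ln(29500/6650) / 0.011 = ln(4.43609) / 0.011 = 1.48977 / 0.011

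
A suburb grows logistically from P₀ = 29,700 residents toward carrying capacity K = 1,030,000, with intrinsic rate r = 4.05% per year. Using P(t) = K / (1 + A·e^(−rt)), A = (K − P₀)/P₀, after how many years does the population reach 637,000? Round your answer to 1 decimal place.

A = (1030000 − 29700)/29700 = 33.68013
637000 = 1030000/(1 + 33.68013·e^(−0.0405t)) → 1 + 33.68013·e^(−0.0405t) = 1.61695
e^(−0.0405t) = 0.018318 → t = ln(54.59096)/0.0405 = 3.99987/0.0405

t ≈ 98.8 years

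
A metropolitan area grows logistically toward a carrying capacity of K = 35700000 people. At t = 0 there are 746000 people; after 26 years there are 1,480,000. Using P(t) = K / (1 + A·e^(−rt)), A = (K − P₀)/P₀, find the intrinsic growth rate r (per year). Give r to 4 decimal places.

r ≈ 0.0272 per year

A = (35700000 − 746000)/746000 = 46.85523
1480000 = 35700000/(1 + 46.85523·e^(−r·26)) → e^(−26r) = (24.12162 − 1)/46.85523 = 0.493469
r = −ln(0.493469)/26 = 0.70629/26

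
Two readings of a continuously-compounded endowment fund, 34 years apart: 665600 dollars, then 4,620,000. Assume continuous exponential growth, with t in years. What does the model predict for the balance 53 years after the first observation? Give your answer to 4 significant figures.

r = ln(4620000/665600) / 34 ≈ 0.056984 per year
P(53) = 665600 · e^(0.056984·53) = 665600 · 20.49457 ≈ 13641185.36

≈ 13,640,000 dollars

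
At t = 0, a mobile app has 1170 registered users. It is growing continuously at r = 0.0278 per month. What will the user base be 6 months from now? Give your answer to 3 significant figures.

P(6) = 1170 · e^(0.0278·6) = 1170 · e^(0.1668)
= 1170 · 1.18152 ≈ 1382.38

≈ 1,380 registered users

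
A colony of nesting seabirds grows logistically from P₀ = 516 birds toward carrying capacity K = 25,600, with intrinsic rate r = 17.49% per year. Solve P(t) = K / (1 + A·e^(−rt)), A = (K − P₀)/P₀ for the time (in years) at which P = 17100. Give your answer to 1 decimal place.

t ≈ 26.2 years

A = (25600 − 516)/516 = 48.6124
17100 = 25600/(1 + 48.6124·e^(−0.1749t)) → 1 + 48.6124·e^(−0.1749t) = 1.49708
e^(−0.1749t) = 0.010225 → t = ln(97.79672)/0.1749 = 4.58289/0.1749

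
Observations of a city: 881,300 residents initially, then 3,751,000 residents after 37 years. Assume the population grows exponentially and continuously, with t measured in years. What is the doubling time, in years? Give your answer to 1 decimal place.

doubling time ≈ 17.7 years

r = ln(3751000/881300) / 37 = ln(4.25621) / 37 ≈ 0.039145 per year
doubling time = ln 2 / |r| = 0.69315 / 0.039145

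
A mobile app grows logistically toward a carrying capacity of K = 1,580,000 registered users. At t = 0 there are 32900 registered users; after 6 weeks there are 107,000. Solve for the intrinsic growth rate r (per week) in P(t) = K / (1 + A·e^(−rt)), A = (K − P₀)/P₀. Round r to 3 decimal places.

A = (1580000 − 32900)/32900 = 47.02432
107000 = 1580000/(1 + 47.02432·e^(−r·6)) → e^(−6r) = (14.76636 − 1)/47.02432 = 0.29275
r = −ln(0.29275)/6 = 1.22844/6

r ≈ 0.205 per week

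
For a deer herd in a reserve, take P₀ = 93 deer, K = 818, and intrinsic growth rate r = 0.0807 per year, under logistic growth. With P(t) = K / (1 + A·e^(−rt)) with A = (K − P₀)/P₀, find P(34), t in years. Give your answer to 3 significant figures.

A = (818 − 93)/93 = 7.7957
P(34) = 818 / (1 + 7.7957·e^(−0.0807·34)) = 818 / (1 + 7.7957·0.064325)
= 818 / 1.50146 ≈ 544.8

≈ 545 deer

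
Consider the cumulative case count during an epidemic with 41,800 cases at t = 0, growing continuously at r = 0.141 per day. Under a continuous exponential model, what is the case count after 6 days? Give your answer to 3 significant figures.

≈ 97,400 cases

P(6) = 41800 · e^(0.141·6) = 41800 · e^(0.846)
= 41800 · 2.33031 ≈ 97406.83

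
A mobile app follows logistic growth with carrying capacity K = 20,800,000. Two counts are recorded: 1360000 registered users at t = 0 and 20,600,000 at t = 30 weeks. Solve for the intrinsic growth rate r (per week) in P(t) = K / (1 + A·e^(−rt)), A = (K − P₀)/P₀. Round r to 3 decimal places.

A = (20800000 − 1360000)/1360000 = 14.29412
20600000 = 20800000/(1 + 14.29412·e^(−r·30)) → e^(−30r) = (1.00971 − 1)/14.29412 = 0.000679
r = −ln(0.000679)/30 = 7.29458/30

r ≈ 0.243 per week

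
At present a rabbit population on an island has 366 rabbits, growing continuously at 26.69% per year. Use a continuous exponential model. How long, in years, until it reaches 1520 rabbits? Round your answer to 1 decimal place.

t ≈ 5.3 years

1520 = 366 · e^(0.2669·t)
t = ln(1520/366) / 0.2669 = ln(4.15301) / 0.2669 = 1.42383 / 0.2669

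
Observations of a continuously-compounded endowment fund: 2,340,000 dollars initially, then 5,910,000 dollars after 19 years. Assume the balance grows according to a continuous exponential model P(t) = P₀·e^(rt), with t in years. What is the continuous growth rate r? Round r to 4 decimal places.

5910000 = 2340000 · e^(r·19)
e^(19r) = 5910000/2340000 = 2.52564
r = ln(2.52564) / 19 = 0.92649 / 19

r ≈ 0.0488 per year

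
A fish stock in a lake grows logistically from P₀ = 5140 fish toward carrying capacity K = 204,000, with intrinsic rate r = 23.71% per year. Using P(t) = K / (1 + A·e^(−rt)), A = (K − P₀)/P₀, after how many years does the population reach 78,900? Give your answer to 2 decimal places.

t ≈ 13.47 years

A = (204000 − 5140)/5140 = 38.68872
78900 = 204000/(1 + 38.68872·e^(−0.2371t)) → 1 + 38.68872·e^(−0.2371t) = 2.58555
e^(−0.2371t) = 0.040982 → t = ln(24.4008)/0.2371 = 3.19462/0.2371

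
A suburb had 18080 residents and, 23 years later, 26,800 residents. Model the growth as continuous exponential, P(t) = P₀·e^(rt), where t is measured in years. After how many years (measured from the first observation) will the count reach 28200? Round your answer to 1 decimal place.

t ≈ 26.0 years

r = ln(26800/18080) / 23 ≈ 0.017113 per year
t = ln(28200/18080) / r = 0.44452 / 0.017113 ≈ 25.976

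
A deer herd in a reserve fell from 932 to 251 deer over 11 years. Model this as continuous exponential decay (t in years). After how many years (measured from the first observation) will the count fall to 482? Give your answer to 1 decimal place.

r = ln(251/932) / 11 ≈ -0.119262 per year
t = ln(482/932) / r = -0.65939 / -0.119262 ≈ 5.529

t ≈ 5.5 years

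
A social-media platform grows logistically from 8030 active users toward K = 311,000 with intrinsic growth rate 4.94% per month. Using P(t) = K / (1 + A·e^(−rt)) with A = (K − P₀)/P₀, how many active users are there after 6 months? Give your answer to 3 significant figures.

≈ 10,700 active users

A = (311000 − 8030)/8030 = 37.72976
P(6) = 311000 / (1 + 37.72976·e^(−0.0494·6)) = 311000 / (1 + 37.72976·0.74349)
= 311000 / 29.0517 ≈ 10705.05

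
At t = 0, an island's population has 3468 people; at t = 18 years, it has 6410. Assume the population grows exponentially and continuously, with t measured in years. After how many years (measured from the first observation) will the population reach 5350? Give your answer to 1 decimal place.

r = ln(6410/3468) / 18 ≈ 0.034127 per year
t = ln(5350/3468) / r = 0.43352 / 0.034127 ≈ 12.703

t ≈ 12.7 years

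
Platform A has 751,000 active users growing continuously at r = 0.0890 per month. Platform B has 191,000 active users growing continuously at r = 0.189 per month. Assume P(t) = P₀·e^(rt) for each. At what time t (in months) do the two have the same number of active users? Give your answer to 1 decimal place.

t ≈ 13.7 months

751000·e^(0.089t) = 191000·e^(0.189t)
751000/191000 = e^((0.189 − 0.089)t) → ln(3.93194) = 0.1·t
t = 1.36913 / 0.1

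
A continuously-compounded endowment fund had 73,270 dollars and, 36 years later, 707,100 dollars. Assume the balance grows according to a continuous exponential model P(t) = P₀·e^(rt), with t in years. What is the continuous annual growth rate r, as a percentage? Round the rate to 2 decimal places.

r ≈ 6.30% per year

707100 = 73270 · e^(r·36)
e^(36r) = 707100/73270 = 9.65061
r = ln(9.65061) / 36 = 2.26702 / 36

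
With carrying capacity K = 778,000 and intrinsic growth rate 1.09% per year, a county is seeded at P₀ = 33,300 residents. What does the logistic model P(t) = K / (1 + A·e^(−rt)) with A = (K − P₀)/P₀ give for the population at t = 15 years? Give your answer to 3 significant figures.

A = (778000 − 33300)/33300 = 22.36336
P(15) = 778000 / (1 + 22.36336·e^(−0.0109·15)) = 778000 / (1 + 22.36336·0.849166)
= 778000 / 19.99022 ≈ 38919.03

≈ 38,900 residents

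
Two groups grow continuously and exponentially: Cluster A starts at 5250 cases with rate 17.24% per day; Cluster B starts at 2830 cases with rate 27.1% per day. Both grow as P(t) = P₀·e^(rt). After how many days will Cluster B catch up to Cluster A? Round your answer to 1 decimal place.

t ≈ 6.3 days

5250·e^(0.1724t) = 2830·e^(0.271t)
5250/2830 = e^((0.271 − 0.1724)t) → ln(1.85512) = 0.0986·t
t = 0.61795 / 0.0986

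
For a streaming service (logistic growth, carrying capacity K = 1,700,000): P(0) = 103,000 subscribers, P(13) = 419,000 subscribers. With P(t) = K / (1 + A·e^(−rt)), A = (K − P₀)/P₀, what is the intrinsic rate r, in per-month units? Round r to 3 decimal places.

A = (1700000 − 103000)/103000 = 15.50485
419000 = 1700000/(1 + 15.50485·e^(−r·13)) → e^(−13r) = (4.05728 − 1)/15.50485 = 0.197182
r = −ln(0.197182)/13 = 1.62363/13

r ≈ 0.125 per month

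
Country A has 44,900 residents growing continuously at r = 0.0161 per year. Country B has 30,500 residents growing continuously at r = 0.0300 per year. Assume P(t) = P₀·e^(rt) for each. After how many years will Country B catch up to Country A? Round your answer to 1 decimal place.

44900·e^(0.0161t) = 30500·e^(0.03t)
44900/30500 = e^((0.03 − 0.0161)t) → ln(1.47213) = 0.0139·t
t = 0.38671 / 0.0139

t ≈ 27.8 years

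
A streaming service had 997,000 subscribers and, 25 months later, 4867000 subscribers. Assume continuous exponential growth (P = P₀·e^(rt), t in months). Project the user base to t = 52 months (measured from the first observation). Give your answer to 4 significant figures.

≈ 26,970,000 subscribers

r = ln(4867000/997000) / 25 ≈ 0.063419 per month
P(52) = 997000 · e^(0.063419·52) = 997000 · 27.05314 ≈ 26971980.01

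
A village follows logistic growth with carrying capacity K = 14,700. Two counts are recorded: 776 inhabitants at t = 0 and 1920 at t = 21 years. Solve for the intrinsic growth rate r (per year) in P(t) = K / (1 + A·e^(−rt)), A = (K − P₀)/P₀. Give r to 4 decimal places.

r ≈ 0.0472 per year

A = (14700 − 776)/776 = 17.9433
1920 = 14700/(1 + 17.9433·e^(−r·21)) → e^(−21r) = (7.65625 − 1)/17.9433 = 0.37096
r = −ln(0.37096)/21 = 0.99166/21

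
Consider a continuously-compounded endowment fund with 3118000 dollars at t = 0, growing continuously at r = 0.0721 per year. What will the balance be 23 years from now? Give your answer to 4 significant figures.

≈ 16,370,000 dollars

P(23) = 3118000 · e^(0.0721·23) = 3118000 · e^(1.6583)
= 3118000 · 5.25038 ≈ 16370677.39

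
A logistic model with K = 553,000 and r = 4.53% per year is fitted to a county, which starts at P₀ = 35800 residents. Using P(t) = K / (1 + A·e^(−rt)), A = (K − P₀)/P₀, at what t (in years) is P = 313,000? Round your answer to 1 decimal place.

A = (553000 − 35800)/35800 = 14.44693
313000 = 553000/(1 + 14.44693·e^(−0.0453t)) → 1 + 14.44693·e^(−0.0453t) = 1.76677
e^(−0.0453t) = 0.053075 → t = ln(18.8412)/0.0453 = 2.93605/0.0453

t ≈ 64.8 years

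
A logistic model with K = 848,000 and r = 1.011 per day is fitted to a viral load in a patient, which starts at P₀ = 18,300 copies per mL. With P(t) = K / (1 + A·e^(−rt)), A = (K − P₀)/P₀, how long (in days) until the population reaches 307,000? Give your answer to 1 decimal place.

A = (848000 − 18300)/18300 = 45.3388
307000 = 848000/(1 + 45.3388·e^(−1.011t)) → 1 + 45.3388·e^(−1.011t) = 2.76221
e^(−1.011t) = 0.038868 → t = ln(25.7283)/1.011 = 3.24759/1.011

t ≈ 3.2 days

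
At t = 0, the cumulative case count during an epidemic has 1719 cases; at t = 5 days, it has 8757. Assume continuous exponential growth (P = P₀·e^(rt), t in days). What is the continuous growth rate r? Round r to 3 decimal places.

8757 = 1719 · e^(r·5)
e^(5r) = 8757/1719 = 5.09424
r = ln(5.09424) / 5 = 1.62811 / 5

r ≈ 0.326 per day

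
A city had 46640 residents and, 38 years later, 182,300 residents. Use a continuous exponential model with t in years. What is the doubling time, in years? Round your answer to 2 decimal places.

doubling time ≈ 19.32 years

r = ln(182300/46640) / 38 = ln(3.90866) / 38 ≈ 0.035874 per year
doubling time = ln 2 / |r| = 0.69315 / 0.035874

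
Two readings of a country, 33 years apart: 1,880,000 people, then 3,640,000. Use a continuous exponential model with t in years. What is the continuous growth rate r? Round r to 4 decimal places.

r ≈ 0.0200 per year

3640000 = 1880000 · e^(r·33)
e^(33r) = 3640000/1880000 = 1.93617
r = ln(1.93617) / 33 = 0.66071 / 33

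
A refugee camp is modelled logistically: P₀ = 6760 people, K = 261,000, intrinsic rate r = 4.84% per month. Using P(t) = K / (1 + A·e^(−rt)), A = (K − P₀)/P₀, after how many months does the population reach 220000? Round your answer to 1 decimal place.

A = (261000 − 6760)/6760 = 37.60947
220000 = 261000/(1 + 37.60947·e^(−0.0484t)) → 1 + 37.60947·e^(−0.0484t) = 1.18636
e^(−0.0484t) = 0.004955 → t = ln(201.8069)/0.0484 = 5.30731/0.0484

t ≈ 109.7 months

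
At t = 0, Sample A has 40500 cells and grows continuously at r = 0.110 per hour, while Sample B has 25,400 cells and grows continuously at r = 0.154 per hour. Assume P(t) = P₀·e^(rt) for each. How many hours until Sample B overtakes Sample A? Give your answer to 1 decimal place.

40500·e^(0.11t) = 25400·e^(0.154t)
40500/25400 = e^((0.154 − 0.11)t) → ln(1.59449) = 0.044·t
t = 0.46655 / 0.044

t ≈ 10.6 hours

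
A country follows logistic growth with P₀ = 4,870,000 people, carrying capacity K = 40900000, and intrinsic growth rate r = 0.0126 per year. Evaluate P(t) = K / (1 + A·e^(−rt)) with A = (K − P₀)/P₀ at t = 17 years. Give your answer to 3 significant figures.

A = (40900000 − 4870000)/4870000 = 7.39836
P(17) = 40900000 / (1 + 7.39836·e^(−0.0126·17)) = 40900000 / (1 + 7.39836·0.807187)
= 40900000 / 6.97186 ≈ 5866442.49

≈ 5,870,000 people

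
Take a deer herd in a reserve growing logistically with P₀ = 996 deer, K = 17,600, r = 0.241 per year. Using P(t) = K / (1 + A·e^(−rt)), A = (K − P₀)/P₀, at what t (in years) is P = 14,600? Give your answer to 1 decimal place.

A = (17600 − 996)/996 = 16.67068
14600 = 17600/(1 + 16.67068·e^(−0.241t)) → 1 + 16.67068·e^(−0.241t) = 1.20548
e^(−0.241t) = 0.012326 → t = ln(81.13066)/0.241 = 4.39606/0.241

t ≈ 18.2 years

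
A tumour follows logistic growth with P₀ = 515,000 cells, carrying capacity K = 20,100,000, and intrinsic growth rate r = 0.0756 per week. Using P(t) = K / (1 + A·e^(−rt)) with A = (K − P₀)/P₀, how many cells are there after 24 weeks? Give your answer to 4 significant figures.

≈ 2,793,000 cells

A = (20100000 − 515000)/515000 = 38.02913
P(24) = 20100000 / (1 + 38.02913·e^(−0.0756·24)) = 20100000 / (1 + 38.02913·0.162936)
= 20100000 / 7.1963 ≈ 2793102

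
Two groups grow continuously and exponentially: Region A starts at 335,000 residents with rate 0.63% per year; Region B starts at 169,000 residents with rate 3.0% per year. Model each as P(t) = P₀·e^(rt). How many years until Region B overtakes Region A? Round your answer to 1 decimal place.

335000·e^(0.0063t) = 169000·e^(0.03t)
335000/169000 = e^((0.03 − 0.0063)t) → ln(1.98225) = 0.0237·t
t = 0.68423 / 0.0237

t ≈ 28.9 years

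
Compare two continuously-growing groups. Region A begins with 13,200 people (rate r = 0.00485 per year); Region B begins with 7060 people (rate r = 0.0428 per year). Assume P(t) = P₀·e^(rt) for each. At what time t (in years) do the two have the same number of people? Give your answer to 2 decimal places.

t ≈ 16.49 years

13200·e^(0.00485t) = 7060·e^(0.0428t)
13200/7060 = e^((0.0428 − 0.00485)t) → ln(1.86969) = 0.03795·t
t = 0.62577 / 0.03795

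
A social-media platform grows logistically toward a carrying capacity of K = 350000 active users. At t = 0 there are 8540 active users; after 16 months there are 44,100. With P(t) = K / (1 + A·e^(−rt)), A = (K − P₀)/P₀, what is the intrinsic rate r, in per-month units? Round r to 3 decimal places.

r ≈ 0.109 per month

A = (350000 − 8540)/8540 = 39.98361
44100 = 350000/(1 + 39.98361·e^(−r·16)) → e^(−16r) = (7.93651 − 1)/39.98361 = 0.173484
r = −ln(0.173484)/16 = 1.75167/16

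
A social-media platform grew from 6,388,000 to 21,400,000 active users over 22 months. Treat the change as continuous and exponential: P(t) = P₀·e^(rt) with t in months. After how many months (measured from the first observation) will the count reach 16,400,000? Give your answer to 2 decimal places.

r = ln(21400000/6388000) / 22 ≈ 0.054953 per month
t = ln(16400000/6388000) / r = 0.94286 / 0.054953 ≈ 17.158

t ≈ 17.16 months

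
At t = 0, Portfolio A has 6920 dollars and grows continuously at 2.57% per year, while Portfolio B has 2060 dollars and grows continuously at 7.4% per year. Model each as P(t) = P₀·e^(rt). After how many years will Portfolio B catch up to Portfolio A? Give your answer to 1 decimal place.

6920·e^(0.0257t) = 2060·e^(0.074t)
6920/2060 = e^((0.074 − 0.0257)t) → ln(3.35922) = 0.0483·t
t = 1.21171 / 0.0483

t ≈ 25.1 years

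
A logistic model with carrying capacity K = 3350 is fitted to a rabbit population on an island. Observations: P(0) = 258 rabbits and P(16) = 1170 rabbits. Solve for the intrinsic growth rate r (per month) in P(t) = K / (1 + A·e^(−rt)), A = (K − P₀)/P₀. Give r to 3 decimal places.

A = (3350 − 258)/258 = 11.9845
1170 = 3350/(1 + 11.9845·e^(−r·16)) → e^(−16r) = (2.86325 − 1)/11.9845 = 0.155472
r = −ln(0.155472)/16 = 1.86129/16

r ≈ 0.116 per month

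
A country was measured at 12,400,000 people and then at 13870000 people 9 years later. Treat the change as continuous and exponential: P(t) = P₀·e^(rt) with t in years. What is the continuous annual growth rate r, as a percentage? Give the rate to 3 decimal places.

13870000 = 12400000 · e^(r·9)
e^(9r) = 13870000/12400000 = 1.11855
r = ln(1.11855) / 9 = 0.11203 / 9

r ≈ 1.245% per year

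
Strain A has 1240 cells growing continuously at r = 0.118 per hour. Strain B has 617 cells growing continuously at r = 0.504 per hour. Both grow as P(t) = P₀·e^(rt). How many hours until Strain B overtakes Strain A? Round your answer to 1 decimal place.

t ≈ 1.8 hours

1240·e^(0.118t) = 617·e^(0.504t)
1240/617 = e^((0.504 − 0.118)t) → ln(2.00972) = 0.386·t
t = 0.698 / 0.386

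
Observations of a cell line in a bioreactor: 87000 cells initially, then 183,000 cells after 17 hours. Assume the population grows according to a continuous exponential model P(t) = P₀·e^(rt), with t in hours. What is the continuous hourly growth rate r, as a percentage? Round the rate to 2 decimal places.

183000 = 87000 · e^(r·17)
e^(17r) = 183000/87000 = 2.10345
r = ln(2.10345) / 17 = 0.74358 / 17

r ≈ 4.37% per hour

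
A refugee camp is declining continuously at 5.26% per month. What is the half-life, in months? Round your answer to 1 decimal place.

half-life ≈ 13.2 months

half-life = ln(2) / |r| = 0.69315 / 0.0526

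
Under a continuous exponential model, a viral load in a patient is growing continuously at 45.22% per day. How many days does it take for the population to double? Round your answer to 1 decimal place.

doubling time ≈ 1.5 days

doubling time = ln(2) / |r| = 0.69315 / 0.4522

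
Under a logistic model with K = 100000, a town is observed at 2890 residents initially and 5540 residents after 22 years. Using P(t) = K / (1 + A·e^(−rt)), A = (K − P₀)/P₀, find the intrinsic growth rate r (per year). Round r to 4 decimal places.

r ≈ 0.0308 per year

A = (100000 − 2890)/2890 = 33.60208
5540 = 100000/(1 + 33.60208·e^(−r·22)) → e^(−22r) = (18.05054 − 1)/33.60208 = 0.507425
r = −ln(0.507425)/22 = 0.67841/22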